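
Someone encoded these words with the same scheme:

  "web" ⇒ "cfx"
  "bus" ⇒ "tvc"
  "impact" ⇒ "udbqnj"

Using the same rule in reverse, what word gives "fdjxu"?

twice

Two steps: reverse the string, then apply a Caesar shift of +1.
Reversing it on fdjxu: shift back: f−1=e, d−1=c, j−1=i, x−1=w, u−1=t → eciwt; then reverse → twice.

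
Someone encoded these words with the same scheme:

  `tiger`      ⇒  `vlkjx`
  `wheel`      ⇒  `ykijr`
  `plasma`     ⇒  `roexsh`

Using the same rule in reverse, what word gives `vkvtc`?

throw

Letter i (0-indexed) is shifted by i+2, so successive shifts are 2, 3, 4, ….
Undoing it on vkvtc: v−2=t, k−3=h, v−4=r, t−5=o, c−6=w.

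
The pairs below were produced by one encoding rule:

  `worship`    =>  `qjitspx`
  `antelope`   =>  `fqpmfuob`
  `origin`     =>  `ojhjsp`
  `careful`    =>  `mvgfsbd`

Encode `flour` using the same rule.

svpmg

The output letters match the input read backwards, each shifted +1: worship reversed is pihsrow. Two steps: reverse the string, then apply a Caesar shift of +1.
On flour: reverse → ruolf; then shift: r+1=s, u+1=v, o+1=p, l+1=m, f+1=g.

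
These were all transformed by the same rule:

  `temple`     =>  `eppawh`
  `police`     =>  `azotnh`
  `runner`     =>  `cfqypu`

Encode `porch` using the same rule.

azuns

Shifts by position in temple: pos 0: t→e (+11), pos 1: e→p (+11), pos 2: m→p (+3), pos 3: p→a (+11), pos 4: l→w (+11), pos 5: e→h (+3) — repeating every 3. The shifts repeat in a cycle of length 3: positions 0,1,… shift by +11, +11, +3, then the pattern repeats.
On porch: p+11=a, o+11=z, r+3=u, c+11=n, h+11=s.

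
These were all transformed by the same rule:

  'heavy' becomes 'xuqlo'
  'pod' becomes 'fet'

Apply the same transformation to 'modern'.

cetuhd

Compare letters: h→x is +16, e→u is +16, a→q is +16 — a constant shift. This is a Caesar cipher with shift 16.
On modern: m+16=c, o+16=e, d+16=t, e+16=u, r+16=h, n+16=d.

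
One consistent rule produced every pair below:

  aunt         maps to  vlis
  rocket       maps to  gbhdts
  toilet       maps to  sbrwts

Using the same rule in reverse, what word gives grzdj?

risky

a(0)→v(21) and u(20)→l(11) fit y≡19x+21 (mod 26); the inverse of 19 mod 26 is 11. Each letter's alphabet position (a=0..z=25) is mapped through 19·x+21 mod 26 — an affine cipher.
Undoing it on grzdj: g(6)→11·(6−21)≡17=r; r(17)→11·(17−21)≡8=i; z(25)→11·(25−21)≡18=s; d(3)→11·(3−21)≡10=k; j(9)→11·(9−21)≡24=y (all mod 26).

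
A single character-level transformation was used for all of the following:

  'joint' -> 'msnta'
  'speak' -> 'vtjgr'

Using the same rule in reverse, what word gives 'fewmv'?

cargo

In joint: j→m is +3, o→s is +4, i→n is +5, n→t is +6 — the shift increases by 1 each position. The shift increases by 1 at each position, starting from +3: 3, 4, 5, ….
Decoding fewmv: f−3=c, e−4=a, w−5=r, m−6=g, v−7=o.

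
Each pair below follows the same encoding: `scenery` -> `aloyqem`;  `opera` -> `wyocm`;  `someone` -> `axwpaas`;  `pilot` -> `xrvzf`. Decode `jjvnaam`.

In scenery: s→a is +8, c→l is +9, e→o is +10, n→y is +11 — the shift increases by 1 each position. The shift increases by 1 at each position, starting from +8: 8, 9, 10, ….
Reversing it on jjvnaam: j−8=b, j−9=a, v−10=l, n−11=c, a−12=o, a−13=n, m−14=y.

balcony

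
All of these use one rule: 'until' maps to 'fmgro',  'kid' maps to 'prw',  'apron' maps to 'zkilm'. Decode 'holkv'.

Each pair mirrors across the alphabet (u↔f, n↔m, t↔g): positions sum to 25. Each letter is replaced by its mirror in the alphabet: a↔z, b↔y, c↔x, and so on (the Atbash cipher).
Decoding holkv: h↔s, o↔l, l↔o, k↔p, v↔e.

slope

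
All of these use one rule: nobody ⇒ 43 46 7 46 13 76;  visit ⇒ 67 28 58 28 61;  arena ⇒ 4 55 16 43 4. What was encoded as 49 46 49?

n(#14)→43 and o(#15)→46: differences scale by 3, so n = 3·pos + 1. Each letter becomes 3×(its alphabet position, a=1..z=26) + 1.
Reversing it on 49 46 49: 49→(49−1)÷3=16=p, 46→(46−1)÷3=15=o, 49→(49−1)÷3=16=p.

pop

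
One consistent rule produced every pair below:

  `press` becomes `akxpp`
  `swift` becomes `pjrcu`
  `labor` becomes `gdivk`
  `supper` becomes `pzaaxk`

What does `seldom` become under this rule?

p(15)→a(0) and r(17)→k(10) fit y≡5x+3 (mod 26); the inverse of 5 mod 26 is 21. This is an affine cipher: with a=0,…,z=25, each position x becomes (5x+3) mod 26.
Applying it to seldom: s(18)→5·18+3≡15=p; e(4)→5·4+3≡23=x; l(11)→5·11+3≡6=g; d(3)→5·3+3≡18=s; o(14)→5·14+3≡21=v; m(12)→5·12+3≡11=l (all mod 26).

pxgsvl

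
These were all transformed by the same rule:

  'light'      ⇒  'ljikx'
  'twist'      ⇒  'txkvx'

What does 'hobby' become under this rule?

In light: l→l is +0, i→j is +1, g→i is +2, h→k is +3 — the shift increases by 1 each position. Each letter shifts forward by its position index (0, 1, 2, …) — the shift grows by one for each successive letter.
Applying it to hobby: h+0=h, o+1=p, b+2=d, b+3=e, y+4=c.

hpdec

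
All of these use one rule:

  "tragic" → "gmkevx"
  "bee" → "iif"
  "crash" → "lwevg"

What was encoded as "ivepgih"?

declare

The output letters match the input read backwards, each shifted +4: tragic reversed is cigart. Read the word backwards and shift each letter +4.
Decoding ivepgih: shift back: i−4=e, v−4=r, e−4=a, p−4=l, g−4=c, i−4=e, h−4=d → eralced; then reverse → declare.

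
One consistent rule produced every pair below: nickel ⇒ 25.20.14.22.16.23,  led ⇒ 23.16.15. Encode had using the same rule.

n is letter #14 and maps to 25: an offset of 11. Letters become their 1-based position plus 11 (so a→12, b→13, …).
For had: h=8→19, a=1→12, d=4→15.

19.12.15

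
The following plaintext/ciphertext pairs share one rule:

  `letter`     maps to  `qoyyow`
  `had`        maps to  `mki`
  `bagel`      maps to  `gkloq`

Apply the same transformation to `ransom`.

wksxyr

The shift depends on letter class: consonant l→q is +5, but vowel e→o is +10. Two shifts are in play — +10 for a/e/i/o/u, +5 for every other letter.
For ransom: r(cons)+5=w, a(vowel)+10=k, n(cons)+5=s, s(cons)+5=x, o(vowel)+10=y, m(cons)+5=r.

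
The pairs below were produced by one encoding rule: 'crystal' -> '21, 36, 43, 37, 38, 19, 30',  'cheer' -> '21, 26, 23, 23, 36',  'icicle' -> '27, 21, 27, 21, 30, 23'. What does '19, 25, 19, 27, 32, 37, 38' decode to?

c is letter #3 and maps to 21: an offset of 18. The number is (letter's place in the alphabet, a=1) + 18.
Undoing it on 19, 25, 19, 27, 32, 37, 38: 19→(19−18)÷1=1=a, 25→(25−18)÷1=7=g, 19→(19−18)÷1=1=a, 27→(27−18)÷1=9=i, 32→(32−18)÷1=14=n, 37→(37−18)÷1=19=s, 38→(38−18)÷1=20=t.

against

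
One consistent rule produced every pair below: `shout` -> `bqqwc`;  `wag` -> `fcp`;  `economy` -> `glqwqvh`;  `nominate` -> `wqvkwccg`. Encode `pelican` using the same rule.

yguklcw

The shift depends on letter class: consonant s→b is +9, but vowel o→q is +2. The rule splits by letter class: vowels +2, consonants +9.
Applying it to pelican: p(cons)+9=y, e(vowel)+2=g, l(cons)+9=u, i(vowel)+2=k, c(cons)+9=l, a(vowel)+2=c, n(cons)+9=w.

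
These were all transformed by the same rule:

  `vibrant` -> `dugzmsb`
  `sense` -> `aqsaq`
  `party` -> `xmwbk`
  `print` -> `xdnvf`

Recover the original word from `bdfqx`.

trail

Shifts by position in vibrant: pos 0: v→d (+8), pos 1: i→u (+12), pos 2: b→g (+5), pos 3: r→z (+8), pos 4: a→m (+12), pos 5: n→s (+5) — repeating every 3. A repeating key of period 3 is used — shifts +8, +12, +5 over and over.
Reversing it on bdfqx: b−8=t, d−12=r, f−5=a, q−8=i, x−12=l.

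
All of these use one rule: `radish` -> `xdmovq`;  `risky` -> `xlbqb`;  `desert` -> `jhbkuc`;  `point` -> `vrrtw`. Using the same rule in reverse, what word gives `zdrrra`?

A repeating key of period 3 is used — shifts +6, +3, +9 over and over.
Undoing it on zdrrra: z−6=t, d−3=a, r−9=i, r−6=l, r−3=o, a−9=r.

tailor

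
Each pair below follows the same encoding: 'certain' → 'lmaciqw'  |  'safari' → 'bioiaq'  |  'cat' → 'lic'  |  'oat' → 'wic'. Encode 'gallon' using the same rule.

piuuww

The shift depends on letter class: consonant c→l is +9, but vowel e→m is +8. Vowels shift forward by 8 and consonants shift forward by 9.
On gallon: g(cons)+9=p, a(vowel)+8=i, l(cons)+9=u, l(cons)+9=u, o(vowel)+8=w, n(cons)+9=w.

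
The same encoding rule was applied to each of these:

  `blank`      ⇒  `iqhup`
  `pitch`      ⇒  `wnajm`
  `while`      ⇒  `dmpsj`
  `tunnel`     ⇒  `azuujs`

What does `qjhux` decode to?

Shifts by position in blank: pos 0: b→i (+7), pos 1: l→q (+5), pos 2: a→h (+7), pos 3: n→u (+7), pos 4: k→p (+5) — repeating every 3. The shifts repeat in a cycle of length 3: positions 0,1,… shift by +7, +5, +7, then the pattern repeats.
Reversing it on qjhux: q−7=j, j−5=e, h−7=a, u−7=n, x−5=s.

jeans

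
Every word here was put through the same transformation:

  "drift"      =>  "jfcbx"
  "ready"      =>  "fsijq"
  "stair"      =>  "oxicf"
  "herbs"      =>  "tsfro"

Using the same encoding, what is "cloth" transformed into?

d(3)→j(9) and r(17)→f(5) fit y≡9x+8 (mod 26); the inverse of 9 mod 26 is 3. Each letter's alphabet position (a=0..z=25) is mapped through 9·x+8 mod 26 — an affine cipher.
For cloth: c(2)→9·2+8≡0=a; l(11)→9·11+8≡3=d; o(14)→9·14+8≡4=e; t(19)→9·19+8≡23=x; h(7)→9·7+8≡19=t (all mod 26).

adext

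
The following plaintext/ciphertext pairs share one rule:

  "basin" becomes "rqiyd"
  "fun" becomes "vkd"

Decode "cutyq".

It's a constant shift of +16 (ROT16).
Decoding cutyq: c−16=m, u−16=e, t−16=d, y−16=i, q−16=a.

media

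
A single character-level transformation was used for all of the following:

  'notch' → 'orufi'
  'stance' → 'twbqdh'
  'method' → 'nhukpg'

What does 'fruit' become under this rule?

Shifts by position in notch: pos 0: n→o (+1), pos 1: o→r (+3), pos 2: t→u (+1), pos 3: c→f (+3) — repeating every 2. The shifts repeat in a cycle of length 2: positions 0,1,… shift by +1, +3, then the pattern repeats.
Applying it to fruit: f+1=g, r+3=u, u+1=v, i+3=l, t+1=u.

guvlu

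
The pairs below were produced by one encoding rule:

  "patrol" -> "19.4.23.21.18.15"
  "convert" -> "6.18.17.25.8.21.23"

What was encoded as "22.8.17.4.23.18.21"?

p is letter #16 and maps to 19: an offset of 3. Each letter is replaced by its alphabet position (a=1..z=26) + 3.
Decoding 22.8.17.4.23.18.21: 22→(22−3)÷1=19=s, 8→(8−3)÷1=5=e, 17→(17−3)÷1=14=n, 4→(4−3)÷1=1=a, 23→(23−3)÷1=20=t, 18→(18−3)÷1=15=o, 21→(21−3)÷1=18=r.

senator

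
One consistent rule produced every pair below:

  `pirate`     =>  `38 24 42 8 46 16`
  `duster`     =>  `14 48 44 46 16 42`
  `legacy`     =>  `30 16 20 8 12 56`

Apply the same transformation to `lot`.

30 36 46

Each letter becomes 2×(its alphabet position, a=1..z=26) + 6.
For lot: l=12→30, o=15→36, t=20→46.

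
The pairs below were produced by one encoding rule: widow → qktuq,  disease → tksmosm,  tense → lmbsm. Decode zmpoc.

w(22)→q(16) and i(8)→k(10) fit y≡19x+14 (mod 26); the inverse of 19 mod 26 is 11. This is an affine cipher: with a=0,…,z=25, each position x becomes (19x+14) mod 26.
Decoding zmpoc: z(25)→11·(25−14)≡17=r; m(12)→11·(12−14)≡4=e; p(15)→11·(15−14)≡11=l; o(14)→11·(14−14)≡0=a; c(2)→11·(2−14)≡24=y (all mod 26).

relay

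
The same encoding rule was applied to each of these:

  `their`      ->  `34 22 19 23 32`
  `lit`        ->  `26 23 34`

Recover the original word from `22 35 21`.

t is letter #20 and maps to 34: an offset of 14. Letters become their 1-based position plus 14 (so a→15, b→16, …).
Decoding 22 35 21: 22→(22−14)÷1=8=h, 35→(35−14)÷1=21=u, 21→(21−14)÷1=7=g.

hug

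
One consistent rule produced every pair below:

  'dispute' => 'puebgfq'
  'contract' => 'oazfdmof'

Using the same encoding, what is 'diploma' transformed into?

pubxaym

Compare letters: d→p is +12, i→u is +12, s→e is +12 — a constant shift. This is a Caesar cipher with shift 12.
Applying it to diploma: d+12=p, i+12=u, p+12=b, l+12=x, o+12=a, m+12=y, a+12=m.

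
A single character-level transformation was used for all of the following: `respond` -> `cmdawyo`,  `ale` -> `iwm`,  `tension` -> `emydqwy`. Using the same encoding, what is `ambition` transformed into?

ixmqeqwy

The shift depends on letter class: consonant r→c is +11, but vowel e→m is +8. Vowels shift forward by 8 and consonants shift forward by 11.
On ambition: a(vowel)+8=i, m(cons)+11=x, b(cons)+11=m, i(vowel)+8=q, t(cons)+11=e, i(vowel)+8=q, o(vowel)+8=w, n(cons)+11=y.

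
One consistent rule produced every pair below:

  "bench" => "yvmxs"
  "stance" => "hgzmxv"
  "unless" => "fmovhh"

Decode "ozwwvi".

ladder

Each pair mirrors across the alphabet (b↔y, e↔v, n↔m): positions sum to 25. Each letter is replaced by its mirror in the alphabet: a↔z, b↔y, c↔x, and so on (the Atbash cipher).
Decoding ozwwvi: o↔l, z↔a, w↔d, w↔d, v↔e, i↔r.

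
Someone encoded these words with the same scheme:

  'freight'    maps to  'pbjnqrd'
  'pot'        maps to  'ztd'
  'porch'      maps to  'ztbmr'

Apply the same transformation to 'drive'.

The shift depends on letter class: consonant f→p is +10, but vowel e→j is +5. The rule splits by letter class: vowels +5, consonants +10.
On drive: d(cons)+10=n, r(cons)+10=b, i(vowel)+5=n, v(cons)+10=f, e(vowel)+5=j.

nbnfj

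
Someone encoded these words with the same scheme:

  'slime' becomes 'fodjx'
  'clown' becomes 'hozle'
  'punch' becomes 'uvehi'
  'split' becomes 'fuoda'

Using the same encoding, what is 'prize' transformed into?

ukdwx

s(18)→f(5) and l(11)→o(14) fit y≡21x+17 (mod 26); the inverse of 21 mod 26 is 5. Treating letters as 0–25, the rule is x ↦ 21x + 17 (mod 26).
On prize: p(15)→21·15+17≡20=u; r(17)→21·17+17≡10=k; i(8)→21·8+17≡3=d; z(25)→21·25+17≡22=w; e(4)→21·4+17≡23=x (all mod 26).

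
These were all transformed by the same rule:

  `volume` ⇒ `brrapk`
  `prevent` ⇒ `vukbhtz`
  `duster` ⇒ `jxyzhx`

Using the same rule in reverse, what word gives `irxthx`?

Shifts by position in volume: pos 0: v→b (+6), pos 1: o→r (+3), pos 2: l→r (+6), pos 3: u→a (+6), pos 4: m→p (+3), pos 5: e→k (+6) — repeating every 3. It's a Vigenère-style cipher with numeric key [6,3,6]: position i shifts by key[i mod 3].
Decoding irxthx: i−6=c, r−3=o, x−6=r, t−6=n, h−3=e, x−6=r.

corner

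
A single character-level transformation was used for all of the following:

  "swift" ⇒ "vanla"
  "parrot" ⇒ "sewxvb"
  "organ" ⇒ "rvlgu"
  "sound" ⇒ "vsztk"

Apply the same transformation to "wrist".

In swift: s→v is +3, w→a is +4, i→n is +5, f→l is +6 — the shift increases by 1 each position. The shift increases by 1 at each position, starting from +3: 3, 4, 5, ….
For wrist: w+3=z, r+4=v, i+5=n, s+6=y, t+7=a.

zvnya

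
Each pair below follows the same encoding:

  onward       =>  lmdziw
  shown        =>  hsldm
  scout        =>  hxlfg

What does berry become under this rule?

yviib

Each pair mirrors across the alphabet (o↔l, n↔m, w↔d): positions sum to 25. Each letter is replaced by its mirror in the alphabet: a↔z, b↔y, c↔x, and so on (the Atbash cipher).
For berry: b↔y, e↔v, r↔i, r↔i, y↔b.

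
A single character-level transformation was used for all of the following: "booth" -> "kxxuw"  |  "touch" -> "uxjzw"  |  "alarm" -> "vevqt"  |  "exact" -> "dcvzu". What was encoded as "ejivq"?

b(1)→k(10) and o(14)→x(23) fit y≡15x+21 (mod 26); the inverse of 15 mod 26 is 7. Treating letters as 0–25, the rule is x ↦ 15x + 21 (mod 26).
Decoding ejivq: e(4)→7·(4−21)≡11=l; j(9)→7·(9−21)≡20=u; i(8)→7·(8−21)≡13=n; v(21)→7·(21−21)≡0=a; q(16)→7·(16−21)≡17=r (all mod 26).

lunar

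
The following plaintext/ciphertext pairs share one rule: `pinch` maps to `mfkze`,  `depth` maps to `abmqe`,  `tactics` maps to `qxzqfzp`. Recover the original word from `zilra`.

cloud

Compare letters: p→m is +23, i→f is +23, n→k is +23 — a constant shift. This is a Caesar cipher with shift 23.
Decoding zilra: z−23=c, i−23=l, l−23=o, r−23=u, a−23=d.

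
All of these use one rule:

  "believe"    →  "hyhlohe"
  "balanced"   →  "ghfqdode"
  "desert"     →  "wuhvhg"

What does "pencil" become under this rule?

olfqhs

The output letters match the input read backwards, each shifted +3: believe reversed is eveileb. The word is reversed, then every letter is shifted forward by 3.
For pencil: reverse → licnep; then shift: l+3=o, i+3=l, c+3=f, n+3=q, e+3=h, p+3=s.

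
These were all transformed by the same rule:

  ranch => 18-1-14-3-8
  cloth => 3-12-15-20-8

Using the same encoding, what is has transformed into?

8-1-19

r is letter #18 and maps to 18: an offset of 0. Letters become their 1-indexed alphabet positions: a=1 … z=26.
On has: h=8→8, a=1→1, s=19→19.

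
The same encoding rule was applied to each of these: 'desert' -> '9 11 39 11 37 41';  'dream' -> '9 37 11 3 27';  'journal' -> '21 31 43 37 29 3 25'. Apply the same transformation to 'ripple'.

37 19 33 33 25 11

d(#4)→9 and e(#5)→11: differences scale by 2, so n = 2·pos + 1. The formula is n = 2×(alphabet index, a=1) + 1.
For ripple: r=18→37, i=9→19, p=16→33, p=16→33, l=12→25, e=5→11.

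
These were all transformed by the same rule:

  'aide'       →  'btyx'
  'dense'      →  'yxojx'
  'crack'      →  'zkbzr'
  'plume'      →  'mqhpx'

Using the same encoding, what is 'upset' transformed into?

hmjxi

This is an affine cipher: with a=0,…,z=25, each position x becomes (25x+1) mod 26.
On upset: u(20)→25·20+1≡7=h; p(15)→25·15+1≡12=m; s(18)→25·18+1≡9=j; e(4)→25·4+1≡23=x; t(19)→25·19+1≡8=i (all mod 26).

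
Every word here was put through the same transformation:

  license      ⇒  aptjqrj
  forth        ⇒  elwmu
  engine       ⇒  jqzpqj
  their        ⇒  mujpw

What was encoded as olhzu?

l(11)→a(0) and i(8)→p(15) fit y≡21x+3 (mod 26); the inverse of 21 mod 26 is 5. Each letter's alphabet position (a=0..z=25) is mapped through 21·x+3 mod 26 — an affine cipher.
Reversing it on olhzu: o(14)→5·(14−3)≡3=d; l(11)→5·(11−3)≡14=o; h(7)→5·(7−3)≡20=u; z(25)→5·(25−3)≡6=g; u(20)→5·(20−3)≡7=h (all mod 26).

dough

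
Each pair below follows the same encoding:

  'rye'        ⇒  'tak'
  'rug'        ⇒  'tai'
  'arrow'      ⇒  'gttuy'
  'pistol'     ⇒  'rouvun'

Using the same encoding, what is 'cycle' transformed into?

eaenk

The shift depends on letter class: consonant r→t is +2, but vowel e→k is +6. The rule splits by letter class: vowels +6, consonants +2.
For cycle: c(cons)+2=e, y(cons)+2=a, c(cons)+2=e, l(cons)+2=n, e(vowel)+6=k.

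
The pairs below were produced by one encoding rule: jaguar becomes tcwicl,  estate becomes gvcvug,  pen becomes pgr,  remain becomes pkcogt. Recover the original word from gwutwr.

The output letters match the input read backwards, each shifted +2: jaguar reversed is raugaj. Read the word backwards and shift each letter +2.
Decoding gwutwr: shift back: g−2=e, w−2=u, u−2=s, t−2=r, w−2=u, r−2=p → eusrup; then reverse → pursue.

pursue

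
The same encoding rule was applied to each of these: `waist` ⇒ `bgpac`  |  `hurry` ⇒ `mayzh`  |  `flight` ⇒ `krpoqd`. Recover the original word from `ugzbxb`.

In waist: w→b is +5, a→g is +6, i→p is +7, s→a is +8 — the shift increases by 1 each position. Letter i (0-indexed) is shifted by i+5, so successive shifts are 5, 6, 7, ….
Undoing it on ugzbxb: u−5=p, g−6=a, z−7=s, b−8=t, x−9=o, b−10=r.

pastor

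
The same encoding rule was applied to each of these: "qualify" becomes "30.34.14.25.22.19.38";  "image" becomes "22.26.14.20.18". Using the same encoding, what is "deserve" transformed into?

17.18.32.18.31.35.18

q is letter #17 and maps to 30: an offset of 13. Each letter is replaced by its alphabet position (a=1..z=26) + 13.
Applying it to deserve: d=4→17, e=5→18, s=19→32, e=5→18, r=18→31, v=22→35, e=5→18.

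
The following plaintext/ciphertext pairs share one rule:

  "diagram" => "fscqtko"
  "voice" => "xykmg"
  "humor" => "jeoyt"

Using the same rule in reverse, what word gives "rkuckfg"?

Shifts by position in diagram: pos 0: d→f (+2), pos 1: i→s (+10), pos 2: a→c (+2), pos 3: g→q (+10) — repeating every 2. A repeating key of period 2 is used — shifts +2, +10 over and over.
Decoding rkuckfg: r−2=p, k−10=a, u−2=s, c−10=s, k−2=i, f−10=v, g−2=e.

passive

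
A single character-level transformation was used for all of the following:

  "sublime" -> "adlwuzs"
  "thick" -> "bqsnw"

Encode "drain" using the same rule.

laktz

In sublime: s→a is +8, u→d is +9, b→l is +10, l→w is +11 — the shift increases by 1 each position. The shift increases by 1 at each position, starting from +8: 8, 9, 10, ….
For drain: d+8=l, r+9=a, a+10=k, i+11=t, n+12=z.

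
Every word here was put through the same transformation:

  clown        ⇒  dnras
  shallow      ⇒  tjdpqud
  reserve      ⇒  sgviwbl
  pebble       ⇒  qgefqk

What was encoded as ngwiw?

meter

In clown: c→d is +1, l→n is +2, o→r is +3, w→a is +4 — the shift increases by 1 each position. Letter i (0-indexed) is shifted by i+1, so successive shifts are 1, 2, 3, ….
Undoing it on ngwiw: n−1=m, g−2=e, w−3=t, i−4=e, w−5=r.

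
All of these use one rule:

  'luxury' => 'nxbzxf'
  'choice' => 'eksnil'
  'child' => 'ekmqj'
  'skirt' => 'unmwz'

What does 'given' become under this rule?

In luxury: l→n is +2, u→x is +3, x→b is +4, u→z is +5 — the shift increases by 1 each position. Letter i (0-indexed) is shifted by i+2, so successive shifts are 2, 3, 4, ….
Applying it to given: g+2=i, i+3=l, v+4=z, e+5=j, n+6=t.

ilzjt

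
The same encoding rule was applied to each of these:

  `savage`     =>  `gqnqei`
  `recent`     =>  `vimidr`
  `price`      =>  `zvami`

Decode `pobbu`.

s(18)→g(6) and a(0)→q(16) fit y≡11x+16 (mod 26); the inverse of 11 mod 26 is 19. Each letter's alphabet position (a=0..z=25) is mapped through 11·x+16 mod 26 — an affine cipher.
Decoding pobbu: p(15)→19·(15−16)≡7=h; o(14)→19·(14−16)≡14=o; b(1)→19·(1−16)≡1=b; b(1)→19·(1−16)≡1=b; u(20)→19·(20−16)≡24=y (all mod 26).

hobby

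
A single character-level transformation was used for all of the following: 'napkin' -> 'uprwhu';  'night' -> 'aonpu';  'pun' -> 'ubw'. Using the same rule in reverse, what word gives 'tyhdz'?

The word is reversed, then every letter is shifted forward by 7.
Decoding tyhdz: shift back: t−7=m, y−7=r, h−7=a, d−7=w, z−7=s → mraws; then reverse → swarm.

swarm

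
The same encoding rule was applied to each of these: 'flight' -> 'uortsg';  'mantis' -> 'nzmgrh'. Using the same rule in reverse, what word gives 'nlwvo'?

model

Each pair mirrors across the alphabet (f↔u, l↔o, i↔r): positions sum to 25. This is the alphabet-reversal cipher (Atbash): a becomes z, b becomes y, etc.
Reversing it on nlwvo: n↔m, l↔o, w↔d, v↔e, o↔l.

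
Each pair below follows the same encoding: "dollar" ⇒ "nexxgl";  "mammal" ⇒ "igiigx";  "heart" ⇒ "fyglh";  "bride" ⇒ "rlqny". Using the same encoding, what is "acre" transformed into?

d(3)→n(13) and o(14)→e(4) fit y≡11x+6 (mod 26); the inverse of 11 mod 26 is 19. Treating letters as 0–25, the rule is x ↦ 11x + 6 (mod 26).
On acre: a(0)→11·0+6≡6=g; c(2)→11·2+6≡2=c; r(17)→11·17+6≡11=l; e(4)→11·4+6≡24=y (all mod 26).

gcly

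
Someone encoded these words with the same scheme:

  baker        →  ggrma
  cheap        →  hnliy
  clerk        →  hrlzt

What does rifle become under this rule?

womtn

The shift increases by 1 at each position, starting from +5: 5, 6, 7, ….
On rifle: r+5=w, i+6=o, f+7=m, l+8=t, e+9=n.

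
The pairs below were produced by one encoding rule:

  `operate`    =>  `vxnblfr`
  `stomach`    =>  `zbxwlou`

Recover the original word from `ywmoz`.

rodeo

Each letter shifts forward by (position + 7), i.e. 7, 8, 9, … — the shift grows by one for each successive letter.
Undoing it on ywmoz: y−7=r, w−8=o, m−9=d, o−10=e, z−11=o.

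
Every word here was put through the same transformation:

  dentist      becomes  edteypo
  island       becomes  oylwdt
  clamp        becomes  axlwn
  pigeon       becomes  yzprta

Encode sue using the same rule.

pfd

The output letters match the input read backwards, each shifted +11: dentist reversed is tsitned. The word is reversed, then every letter is shifted forward by 11.
For sue: reverse → eus; then shift: e+11=p, u+11=f, s+11=d.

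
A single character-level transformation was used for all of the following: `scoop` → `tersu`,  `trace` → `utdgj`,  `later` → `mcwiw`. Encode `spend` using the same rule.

trhri

In scoop: s→t is +1, c→e is +2, o→r is +3, o→s is +4 — the shift increases by 1 each position. Letter i (0-indexed) is shifted by i+1, so successive shifts are 1, 2, 3, ….
For spend: s+1=t, p+2=r, e+3=h, n+4=r, d+5=i.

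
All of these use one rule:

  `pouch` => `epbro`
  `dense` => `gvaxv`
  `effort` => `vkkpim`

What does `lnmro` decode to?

p(15)→e(4) and o(14)→p(15) fit y≡15x+13 (mod 26); the inverse of 15 mod 26 is 7. Each letter's alphabet position (a=0..z=25) is mapped through 15·x+13 mod 26 — an affine cipher.
Reversing it on lnmro: l(11)→7·(11−13)≡12=m; n(13)→7·(13−13)≡0=a; m(12)→7·(12−13)≡19=t; r(17)→7·(17−13)≡2=c; o(14)→7·(14−13)≡7=h (all mod 26).

match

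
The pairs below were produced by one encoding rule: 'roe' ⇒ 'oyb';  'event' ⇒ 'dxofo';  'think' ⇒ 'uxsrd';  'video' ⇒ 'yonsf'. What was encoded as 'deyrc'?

shout

The output letters match the input read backwards, each shifted +10: roe reversed is eor. Two steps: reverse the string, then apply a Caesar shift of +10.
Undoing it on deyrc: shift back: d−10=t, e−10=u, y−10=o, r−10=h, c−10=s → tuohs; then reverse → shout.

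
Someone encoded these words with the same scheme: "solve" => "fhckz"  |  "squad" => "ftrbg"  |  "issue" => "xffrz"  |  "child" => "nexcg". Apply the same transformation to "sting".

Treating letters as 0–25, the rule is x ↦ 19x + 1 (mod 26).
Applying it to sting: s(18)→19·18+1≡5=f; t(19)→19·19+1≡24=y; i(8)→19·8+1≡23=x; n(13)→19·13+1≡14=o; g(6)→19·6+1≡11=l (all mod 26).

fyxol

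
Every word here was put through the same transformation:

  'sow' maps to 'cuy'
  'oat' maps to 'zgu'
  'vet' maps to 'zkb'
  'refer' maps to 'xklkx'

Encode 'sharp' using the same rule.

vxgny

The word is reversed, then every letter is shifted forward by 6.
Applying it to sharp: reverse → prahs; then shift: p+6=v, r+6=x, a+6=g, h+6=n, s+6=y.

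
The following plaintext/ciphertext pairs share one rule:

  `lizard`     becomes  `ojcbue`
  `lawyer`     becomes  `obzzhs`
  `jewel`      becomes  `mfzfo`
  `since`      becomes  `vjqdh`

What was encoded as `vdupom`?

scroll

Shifts by position in lizard: pos 0: l→o (+3), pos 1: i→j (+1), pos 2: z→c (+3), pos 3: a→b (+1) — repeating every 2. A repeating key of period 2 is used — shifts +3, +1 over and over.
Reversing it on vdupom: v−3=s, d−1=c, u−3=r, p−1=o, o−3=l, m−1=l.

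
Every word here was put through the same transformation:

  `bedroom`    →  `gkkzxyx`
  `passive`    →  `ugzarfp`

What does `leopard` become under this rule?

qkvxjbo

In bedroom: b→g is +5, e→k is +6, d→k is +7, r→z is +8 — the shift increases by 1 each position. Letter i (0-indexed) is shifted by i+5, so successive shifts are 5, 6, 7, ….
On leopard: l+5=q, e+6=k, o+7=v, p+8=x, a+9=j, r+10=b, d+11=o.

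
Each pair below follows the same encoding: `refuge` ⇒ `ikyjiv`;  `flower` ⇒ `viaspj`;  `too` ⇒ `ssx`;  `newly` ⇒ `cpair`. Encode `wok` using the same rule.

osa

The output letters match the input read backwards, each shifted +4: refuge reversed is egufer. Read the word backwards and shift each letter +4.
For wok: reverse → kow; then shift: k+4=o, o+4=s, w+4=a.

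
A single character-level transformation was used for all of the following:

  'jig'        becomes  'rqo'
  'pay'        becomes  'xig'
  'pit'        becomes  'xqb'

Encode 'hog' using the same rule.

Compare letters: j→r is +8, i→q is +8, g→o is +8 — a constant shift. This is a Caesar cipher with shift 8.
For hog: h+8=p, o+8=w, g+8=o.

pwo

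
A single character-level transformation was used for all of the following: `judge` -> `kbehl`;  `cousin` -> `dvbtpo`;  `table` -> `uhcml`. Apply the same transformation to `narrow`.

The rule splits by letter class: vowels +7, consonants +1.
For narrow: n(cons)+1=o, a(vowel)+7=h, r(cons)+1=s, r(cons)+1=s, o(vowel)+7=v, w(cons)+1=x.

ohssvx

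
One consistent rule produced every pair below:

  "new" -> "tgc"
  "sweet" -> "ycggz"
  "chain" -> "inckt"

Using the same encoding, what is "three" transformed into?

The shift depends on letter class: consonant n→t is +6, but vowel e→g is +2. The rule splits by letter class: vowels +2, consonants +6.
Applying it to three: t(cons)+6=z, h(cons)+6=n, r(cons)+6=x, e(vowel)+2=g, e(vowel)+2=g.

znxgg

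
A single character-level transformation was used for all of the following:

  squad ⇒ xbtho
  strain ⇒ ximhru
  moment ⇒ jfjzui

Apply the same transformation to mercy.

jzmdl

s(18)→x(23) and q(16)→b(1) fit y≡11x+7 (mod 26); the inverse of 11 mod 26 is 19. This is an affine cipher: with a=0,…,z=25, each position x becomes (11x+7) mod 26.
On mercy: m(12)→11·12+7≡9=j; e(4)→11·4+7≡25=z; r(17)→11·17+7≡12=m; c(2)→11·2+7≡3=d; y(24)→11·24+7≡11=l (all mod 26).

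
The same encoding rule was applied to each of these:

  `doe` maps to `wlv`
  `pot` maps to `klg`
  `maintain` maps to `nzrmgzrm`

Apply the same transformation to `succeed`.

hfxxvvw

Each pair mirrors across the alphabet (d↔w, o↔l, e↔v): positions sum to 25. This is the alphabet-reversal cipher (Atbash): a becomes z, b becomes y, etc.
On succeed: s↔h, u↔f, c↔x, c↔x, e↔v, e↔v, d↔w.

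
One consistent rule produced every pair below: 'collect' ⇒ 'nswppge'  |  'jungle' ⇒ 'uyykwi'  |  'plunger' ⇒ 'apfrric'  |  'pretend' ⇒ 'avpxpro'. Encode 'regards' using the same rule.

A repeating key of period 2 is used — shifts +11, +4 over and over.
For regards: r+11=c, e+4=i, g+11=r, a+4=e, r+11=c, d+4=h, s+11=d.

cirechd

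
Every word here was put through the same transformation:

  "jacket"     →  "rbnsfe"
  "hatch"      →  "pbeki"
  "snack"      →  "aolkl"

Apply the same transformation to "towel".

bphmm

Shifts by position in jacket: pos 0: j→r (+8), pos 1: a→b (+1), pos 2: c→n (+11), pos 3: k→s (+8), pos 4: e→f (+1), pos 5: t→e (+11) — repeating every 3. It's a Vigenère-style cipher with numeric key [8,1,11]: position i shifts by key[i mod 3].
Applying it to towel: t+8=b, o+1=p, w+11=h, e+8=m, l+1=m.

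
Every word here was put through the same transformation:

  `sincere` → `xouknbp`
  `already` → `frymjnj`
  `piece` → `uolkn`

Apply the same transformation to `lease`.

In sincere: s→x is +5, i→o is +6, n→u is +7, c→k is +8 — the shift increases by 1 each position. The shift increases by 1 at each position, starting from +5: 5, 6, 7, ….
Applying it to lease: l+5=q, e+6=k, a+7=h, s+8=a, e+9=n.

qkhan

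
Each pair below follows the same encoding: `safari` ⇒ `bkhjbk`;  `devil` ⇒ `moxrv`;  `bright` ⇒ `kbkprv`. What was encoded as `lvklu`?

Shifts by position in safari: pos 0: s→b (+9), pos 1: a→k (+10), pos 2: f→h (+2), pos 3: a→j (+9), pos 4: r→b (+10), pos 5: i→k (+2) — repeating every 3. The shifts repeat in a cycle of length 3: positions 0,1,… shift by +9, +10, +2, then the pattern repeats.
Undoing it on lvklu: l−9=c, v−10=l, k−2=i, l−9=c, u−10=k.

click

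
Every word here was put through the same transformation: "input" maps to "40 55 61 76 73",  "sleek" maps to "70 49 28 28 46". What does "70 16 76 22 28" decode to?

i(#9)→40 and n(#14)→55: differences scale by 3, so n = 3·pos + 13. Each letter becomes 3×(its alphabet position, a=1..z=26) + 13.
Decoding 70 16 76 22 28: 70→(70−13)÷3=19=s, 16→(16−13)÷3=1=a, 76→(76−13)÷3=21=u, 22→(22−13)÷3=3=c, 28→(28−13)÷3=5=e.

sauce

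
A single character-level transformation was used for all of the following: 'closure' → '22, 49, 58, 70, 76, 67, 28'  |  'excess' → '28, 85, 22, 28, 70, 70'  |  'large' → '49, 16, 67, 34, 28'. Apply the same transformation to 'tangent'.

c(#3)→22 and l(#12)→49: differences scale by 3, so n = 3·pos + 13. With a=1..z=26, the number is 3·pos + 13.
On tangent: t=20→73, a=1→16, n=14→55, g=7→34, e=5→28, n=14→55, t=20→73.

73, 16, 55, 34, 28, 55, 73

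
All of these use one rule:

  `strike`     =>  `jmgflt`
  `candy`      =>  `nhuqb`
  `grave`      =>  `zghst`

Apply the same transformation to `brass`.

kghjj

s(18)→j(9) and t(19)→m(12) fit y≡3x+7 (mod 26); the inverse of 3 mod 26 is 9. This is an affine cipher: with a=0,…,z=25, each position x becomes (3x+7) mod 26.
Applying it to brass: b(1)→3·1+7≡10=k; r(17)→3·17+7≡6=g; a(0)→3·0+7≡7=h; s(18)→3·18+7≡9=j; s(18)→3·18+7≡9=j (all mod 26).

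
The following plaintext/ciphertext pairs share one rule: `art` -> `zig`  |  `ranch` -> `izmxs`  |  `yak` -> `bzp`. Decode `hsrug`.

shift

Each pair mirrors across the alphabet (a↔z, r↔i, t↔g): positions sum to 25. This is the alphabet-reversal cipher (Atbash): a becomes z, b becomes y, etc.
Undoing it on hsrug: h↔s, s↔h, r↔i, u↔f, g↔t.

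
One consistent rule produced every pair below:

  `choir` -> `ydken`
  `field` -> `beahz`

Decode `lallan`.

pepper

This is a Caesar cipher with shift 22.
Reversing it on lallan: l−22=p, a−22=e, l−22=p, l−22=p, a−22=e, n−22=r.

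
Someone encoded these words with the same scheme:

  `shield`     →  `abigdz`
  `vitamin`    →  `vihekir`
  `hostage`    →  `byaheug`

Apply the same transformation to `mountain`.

s(18)→a(0) and h(7)→b(1) fit y≡7x+4 (mod 26); the inverse of 7 mod 26 is 15. This is an affine cipher: with a=0,…,z=25, each position x becomes (7x+4) mod 26.
On mountain: m(12)→7·12+4≡10=k; o(14)→7·14+4≡24=y; u(20)→7·20+4≡14=o; n(13)→7·13+4≡17=r; t(19)→7·19+4≡7=h; a(0)→7·0+4≡4=e; i(8)→7·8+4≡8=i; n(13)→7·13+4≡17=r (all mod 26).

kyorheir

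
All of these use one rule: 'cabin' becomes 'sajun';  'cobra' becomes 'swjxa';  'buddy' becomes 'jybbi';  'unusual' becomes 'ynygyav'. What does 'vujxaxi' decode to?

c(2)→s(18) and a(0)→a(0) fit y≡9x+0 (mod 26); the inverse of 9 mod 26 is 3. Treating letters as 0–25, the rule is x ↦ 9x + 0 (mod 26).
Decoding vujxaxi: v(21)→3·(21−0)≡11=l; u(20)→3·(20−0)≡8=i; j(9)→3·(9−0)≡1=b; x(23)→3·(23−0)≡17=r; a(0)→3·(0−0)≡0=a; x(23)→3·(23−0)≡17=r; i(8)→3·(8−0)≡24=y (all mod 26).

library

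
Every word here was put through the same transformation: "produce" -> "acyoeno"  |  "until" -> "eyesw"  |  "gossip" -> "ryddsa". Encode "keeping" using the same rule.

vooasyr

The shift depends on letter class: consonant p→a is +11, but vowel o→y is +10. The rule splits by letter class: vowels +10, consonants +11.
On keeping: k(cons)+11=v, e(vowel)+10=o, e(vowel)+10=o, p(cons)+11=a, i(vowel)+10=s, n(cons)+11=y, g(cons)+11=r.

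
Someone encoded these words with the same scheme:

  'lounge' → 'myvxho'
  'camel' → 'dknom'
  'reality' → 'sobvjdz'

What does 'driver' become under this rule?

It's a Vigenère-style cipher with numeric key [1,10]: position i shifts by key[i mod 2].
For driver: d+1=e, r+10=b, i+1=j, v+10=f, e+1=f, r+10=b.

ebjffb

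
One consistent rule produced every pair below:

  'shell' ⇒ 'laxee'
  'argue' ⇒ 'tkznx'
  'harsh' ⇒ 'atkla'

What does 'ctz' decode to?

jag

Compare letters: s→l is +19, h→a is +19, e→x is +19 — a constant shift. It's a constant shift of +19 (ROT19).
Undoing it on ctz: c−19=j, t−19=a, z−19=g.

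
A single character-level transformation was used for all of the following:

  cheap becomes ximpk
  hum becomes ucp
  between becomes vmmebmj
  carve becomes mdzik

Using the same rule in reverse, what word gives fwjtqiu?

mailbox

The output letters match the input read backwards, each shifted +8: cheap reversed is paehc. The word is reversed, then every letter is shifted forward by 8.
Undoing it on fwjtqiu: shift back: f−8=x, w−8=o, j−8=b, t−8=l, q−8=i, i−8=a, u−8=m → xobliam; then reverse → mailbox.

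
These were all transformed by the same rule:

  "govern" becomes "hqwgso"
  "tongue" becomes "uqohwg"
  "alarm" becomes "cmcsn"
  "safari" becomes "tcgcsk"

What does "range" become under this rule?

The shift depends on letter class: consonant g→h is +1, but vowel o→q is +2. Two shifts are in play — +2 for a/e/i/o/u, +1 for every other letter.
For range: r(cons)+1=s, a(vowel)+2=c, n(cons)+1=o, g(cons)+1=h, e(vowel)+2=g.

scohg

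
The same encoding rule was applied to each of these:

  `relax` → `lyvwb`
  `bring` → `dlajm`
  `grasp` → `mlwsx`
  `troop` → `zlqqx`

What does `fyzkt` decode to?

fetch

Treating letters as 0–25, the rule is x ↦ 7x + 22 (mod 26).
Decoding fyzkt: f(5)→15·(5−22)≡5=f; y(24)→15·(24−22)≡4=e; z(25)→15·(25−22)≡19=t; k(10)→15·(10−22)≡2=c; t(19)→15·(19−22)≡7=h (all mod 26).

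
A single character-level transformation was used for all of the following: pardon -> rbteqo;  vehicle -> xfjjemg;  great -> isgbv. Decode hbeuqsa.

factory

A repeating key of period 2 is used — shifts +2, +1 over and over.
Decoding hbeuqsa: h−2=f, b−1=a, e−2=c, u−1=t, q−2=o, s−1=r, a−2=y.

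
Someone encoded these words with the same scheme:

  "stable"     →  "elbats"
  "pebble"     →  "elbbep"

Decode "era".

The output letters match the input read backwards: stable reversed is elbats. The word is simply reversed.
Reversing it on era: then reverse → are.

are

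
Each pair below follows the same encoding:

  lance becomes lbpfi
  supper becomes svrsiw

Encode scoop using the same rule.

Each letter shifts forward by its position index (0, 1, 2, …) — the shift grows by one for each successive letter.
Applying it to scoop: s+0=s, c+1=d, o+2=q, o+3=r, p+4=t.

sdqrt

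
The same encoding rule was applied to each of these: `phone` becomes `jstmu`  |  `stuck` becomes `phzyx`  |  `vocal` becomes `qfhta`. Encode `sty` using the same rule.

dyx

The output letters match the input read backwards, each shifted +5: phone reversed is enohp. The word is reversed, then every letter is shifted forward by 5.
Applying it to sty: reverse → yts; then shift: y+5=d, t+5=y, s+5=x.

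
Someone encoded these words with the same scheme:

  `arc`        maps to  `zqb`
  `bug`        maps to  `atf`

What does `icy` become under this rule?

hbx

Compare letters: a→z is +25, r→q is +25, c→b is +25 — a constant shift. Every letter moves 25 places later in the alphabet, wrapping around z→a.
Applying it to icy: i+25=h, c+25=b, y+25=x.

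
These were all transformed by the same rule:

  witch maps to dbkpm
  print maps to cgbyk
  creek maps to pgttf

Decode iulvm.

w(22)→d(3) and i(8)→b(1) fit y≡15x+11 (mod 26); the inverse of 15 mod 26 is 7. This is an affine cipher: with a=0,…,z=25, each position x becomes (15x+11) mod 26.
Undoing it on iulvm: i(8)→7·(8−11)≡5=f; u(20)→7·(20−11)≡11=l; l(11)→7·(11−11)≡0=a; v(21)→7·(21−11)≡18=s; m(12)→7·(12−11)≡7=h (all mod 26).

flash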